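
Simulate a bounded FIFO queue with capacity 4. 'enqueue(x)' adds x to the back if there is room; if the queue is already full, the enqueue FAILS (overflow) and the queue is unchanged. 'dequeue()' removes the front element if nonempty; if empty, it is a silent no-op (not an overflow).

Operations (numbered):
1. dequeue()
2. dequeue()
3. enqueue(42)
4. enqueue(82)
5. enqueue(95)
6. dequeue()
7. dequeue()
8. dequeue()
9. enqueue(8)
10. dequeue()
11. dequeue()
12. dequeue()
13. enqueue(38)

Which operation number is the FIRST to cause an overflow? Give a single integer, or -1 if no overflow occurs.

1. dequeue(): empty, no-op, size=0
2. dequeue(): empty, no-op, size=0
3. enqueue(42): size=1
4. enqueue(82): size=2
5. enqueue(95): size=3
6. dequeue(): size=2
7. dequeue(): size=1
8. dequeue(): size=0
9. enqueue(8): size=1
10. dequeue(): size=0
11. dequeue(): empty, no-op, size=0
12. dequeue(): empty, no-op, size=0
13. enqueue(38): size=1

Answer: -1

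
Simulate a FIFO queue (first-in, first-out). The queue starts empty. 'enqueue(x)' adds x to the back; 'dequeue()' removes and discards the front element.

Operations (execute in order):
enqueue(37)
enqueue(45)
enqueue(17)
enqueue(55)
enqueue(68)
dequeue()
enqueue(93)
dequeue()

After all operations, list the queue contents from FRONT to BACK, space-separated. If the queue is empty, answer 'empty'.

enqueue(37): [37]
enqueue(45): [37, 45]
enqueue(17): [37, 45, 17]
enqueue(55): [37, 45, 17, 55]
enqueue(68): [37, 45, 17, 55, 68]
dequeue(): [45, 17, 55, 68]
enqueue(93): [45, 17, 55, 68, 93]
dequeue(): [17, 55, 68, 93]

Answer: 17 55 68 93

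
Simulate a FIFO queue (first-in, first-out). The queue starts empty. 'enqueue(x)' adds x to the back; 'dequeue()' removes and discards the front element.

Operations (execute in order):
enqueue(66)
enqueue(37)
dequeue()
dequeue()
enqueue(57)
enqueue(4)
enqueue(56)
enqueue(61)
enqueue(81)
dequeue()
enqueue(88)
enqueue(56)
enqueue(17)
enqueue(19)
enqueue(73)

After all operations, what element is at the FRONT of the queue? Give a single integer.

enqueue(66): queue = [66]
enqueue(37): queue = [66, 37]
dequeue(): queue = [37]
dequeue(): queue = []
enqueue(57): queue = [57]
enqueue(4): queue = [57, 4]
enqueue(56): queue = [57, 4, 56]
enqueue(61): queue = [57, 4, 56, 61]
enqueue(81): queue = [57, 4, 56, 61, 81]
dequeue(): queue = [4, 56, 61, 81]
enqueue(88): queue = [4, 56, 61, 81, 88]
enqueue(56): queue = [4, 56, 61, 81, 88, 56]
enqueue(17): queue = [4, 56, 61, 81, 88, 56, 17]
enqueue(19): queue = [4, 56, 61, 81, 88, 56, 17, 19]
enqueue(73): queue = [4, 56, 61, 81, 88, 56, 17, 19, 73]

Answer: 4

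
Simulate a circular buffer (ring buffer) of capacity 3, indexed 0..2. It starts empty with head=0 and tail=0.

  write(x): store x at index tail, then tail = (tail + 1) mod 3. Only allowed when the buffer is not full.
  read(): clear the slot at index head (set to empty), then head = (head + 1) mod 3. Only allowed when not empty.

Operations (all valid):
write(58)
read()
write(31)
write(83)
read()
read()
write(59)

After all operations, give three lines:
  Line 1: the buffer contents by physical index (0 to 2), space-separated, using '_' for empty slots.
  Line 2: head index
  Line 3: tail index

write(58): buf=[58 _ _], head=0, tail=1, size=1
read(): buf=[_ _ _], head=1, tail=1, size=0
write(31): buf=[_ 31 _], head=1, tail=2, size=1
write(83): buf=[_ 31 83], head=1, tail=0, size=2
read(): buf=[_ _ 83], head=2, tail=0, size=1
read(): buf=[_ _ _], head=0, tail=0, size=0
write(59): buf=[59 _ _], head=0, tail=1, size=1

Answer: 59 _ _
0
1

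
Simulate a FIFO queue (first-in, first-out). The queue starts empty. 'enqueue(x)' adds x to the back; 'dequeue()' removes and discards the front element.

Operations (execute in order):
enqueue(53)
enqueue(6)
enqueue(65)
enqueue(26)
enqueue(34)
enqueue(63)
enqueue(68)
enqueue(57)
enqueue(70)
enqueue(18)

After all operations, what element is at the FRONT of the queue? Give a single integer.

enqueue(53): queue = [53]
enqueue(6): queue = [53, 6]
enqueue(65): queue = [53, 6, 65]
enqueue(26): queue = [53, 6, 65, 26]
enqueue(34): queue = [53, 6, 65, 26, 34]
enqueue(63): queue = [53, 6, 65, 26, 34, 63]
enqueue(68): queue = [53, 6, 65, 26, 34, 63, 68]
enqueue(57): queue = [53, 6, 65, 26, 34, 63, 68, 57]
enqueue(70): queue = [53, 6, 65, 26, 34, 63, 68, 57, 70]
enqueue(18): queue = [53, 6, 65, 26, 34, 63, 68, 57, 70, 18]

Answer: 53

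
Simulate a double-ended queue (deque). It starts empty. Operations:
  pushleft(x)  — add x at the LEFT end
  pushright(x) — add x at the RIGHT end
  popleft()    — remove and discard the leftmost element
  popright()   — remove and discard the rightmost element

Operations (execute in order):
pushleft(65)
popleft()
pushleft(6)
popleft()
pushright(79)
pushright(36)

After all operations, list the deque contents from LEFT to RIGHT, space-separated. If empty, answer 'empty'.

Answer: 79 36

Derivation:
pushleft(65): [65]
popleft(): []
pushleft(6): [6]
popleft(): []
pushright(79): [79]
pushright(36): [79, 36]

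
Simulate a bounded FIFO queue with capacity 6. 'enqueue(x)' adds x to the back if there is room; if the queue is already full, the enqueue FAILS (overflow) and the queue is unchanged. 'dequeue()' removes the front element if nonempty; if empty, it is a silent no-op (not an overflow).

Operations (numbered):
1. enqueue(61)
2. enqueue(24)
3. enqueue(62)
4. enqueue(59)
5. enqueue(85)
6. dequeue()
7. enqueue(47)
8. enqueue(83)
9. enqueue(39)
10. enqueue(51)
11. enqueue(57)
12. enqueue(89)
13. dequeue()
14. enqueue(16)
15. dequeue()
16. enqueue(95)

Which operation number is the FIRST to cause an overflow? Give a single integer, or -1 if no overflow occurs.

1. enqueue(61): size=1
2. enqueue(24): size=2
3. enqueue(62): size=3
4. enqueue(59): size=4
5. enqueue(85): size=5
6. dequeue(): size=4
7. enqueue(47): size=5
8. enqueue(83): size=6
9. enqueue(39): size=6=cap → OVERFLOW (fail)
10. enqueue(51): size=6=cap → OVERFLOW (fail)
11. enqueue(57): size=6=cap → OVERFLOW (fail)
12. enqueue(89): size=6=cap → OVERFLOW (fail)
13. dequeue(): size=5
14. enqueue(16): size=6
15. dequeue(): size=5
16. enqueue(95): size=6

Answer: 9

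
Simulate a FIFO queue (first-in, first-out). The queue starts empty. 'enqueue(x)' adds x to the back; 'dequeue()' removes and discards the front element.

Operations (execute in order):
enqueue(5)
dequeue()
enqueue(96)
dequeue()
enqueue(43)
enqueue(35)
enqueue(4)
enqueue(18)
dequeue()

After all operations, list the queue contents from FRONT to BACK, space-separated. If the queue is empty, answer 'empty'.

enqueue(5): [5]
dequeue(): []
enqueue(96): [96]
dequeue(): []
enqueue(43): [43]
enqueue(35): [43, 35]
enqueue(4): [43, 35, 4]
enqueue(18): [43, 35, 4, 18]
dequeue(): [35, 4, 18]

Answer: 35 4 18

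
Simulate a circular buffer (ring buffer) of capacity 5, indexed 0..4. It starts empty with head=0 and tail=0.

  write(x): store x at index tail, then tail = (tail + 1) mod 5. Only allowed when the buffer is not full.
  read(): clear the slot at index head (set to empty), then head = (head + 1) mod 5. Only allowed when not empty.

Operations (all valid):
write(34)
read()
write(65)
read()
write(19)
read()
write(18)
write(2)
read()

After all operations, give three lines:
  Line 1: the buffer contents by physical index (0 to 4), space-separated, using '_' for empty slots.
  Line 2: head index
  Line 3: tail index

write(34): buf=[34 _ _ _ _], head=0, tail=1, size=1
read(): buf=[_ _ _ _ _], head=1, tail=1, size=0
write(65): buf=[_ 65 _ _ _], head=1, tail=2, size=1
read(): buf=[_ _ _ _ _], head=2, tail=2, size=0
write(19): buf=[_ _ 19 _ _], head=2, tail=3, size=1
read(): buf=[_ _ _ _ _], head=3, tail=3, size=0
write(18): buf=[_ _ _ 18 _], head=3, tail=4, size=1
write(2): buf=[_ _ _ 18 2], head=3, tail=0, size=2
read(): buf=[_ _ _ _ 2], head=4, tail=0, size=1

Answer: _ _ _ _ 2
4
0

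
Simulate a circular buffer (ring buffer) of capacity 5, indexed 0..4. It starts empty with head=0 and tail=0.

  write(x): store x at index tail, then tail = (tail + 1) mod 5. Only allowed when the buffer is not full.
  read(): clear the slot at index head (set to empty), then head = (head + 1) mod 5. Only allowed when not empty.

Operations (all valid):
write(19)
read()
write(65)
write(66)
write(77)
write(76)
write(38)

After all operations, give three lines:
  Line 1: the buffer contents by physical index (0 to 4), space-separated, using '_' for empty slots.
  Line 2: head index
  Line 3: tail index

Answer: 38 65 66 77 76
1
1

Derivation:
write(19): buf=[19 _ _ _ _], head=0, tail=1, size=1
read(): buf=[_ _ _ _ _], head=1, tail=1, size=0
write(65): buf=[_ 65 _ _ _], head=1, tail=2, size=1
write(66): buf=[_ 65 66 _ _], head=1, tail=3, size=2
write(77): buf=[_ 65 66 77 _], head=1, tail=4, size=3
write(76): buf=[_ 65 66 77 76], head=1, tail=0, size=4
write(38): buf=[38 65 66 77 76], head=1, tail=1, size=5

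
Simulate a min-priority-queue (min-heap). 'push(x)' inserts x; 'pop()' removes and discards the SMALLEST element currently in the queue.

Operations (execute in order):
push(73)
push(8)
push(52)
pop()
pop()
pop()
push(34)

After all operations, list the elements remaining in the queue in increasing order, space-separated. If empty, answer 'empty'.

Answer: 34

Derivation:
push(73): heap contents = [73]
push(8): heap contents = [8, 73]
push(52): heap contents = [8, 52, 73]
pop() → 8: heap contents = [52, 73]
pop() → 52: heap contents = [73]
pop() → 73: heap contents = []
push(34): heap contents = [34]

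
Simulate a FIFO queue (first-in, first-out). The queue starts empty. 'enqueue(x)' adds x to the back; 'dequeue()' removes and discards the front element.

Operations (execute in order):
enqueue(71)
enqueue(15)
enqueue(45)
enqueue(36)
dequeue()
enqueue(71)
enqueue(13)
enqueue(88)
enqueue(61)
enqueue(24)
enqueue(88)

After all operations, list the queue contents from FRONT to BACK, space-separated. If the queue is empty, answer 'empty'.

enqueue(71): [71]
enqueue(15): [71, 15]
enqueue(45): [71, 15, 45]
enqueue(36): [71, 15, 45, 36]
dequeue(): [15, 45, 36]
enqueue(71): [15, 45, 36, 71]
enqueue(13): [15, 45, 36, 71, 13]
enqueue(88): [15, 45, 36, 71, 13, 88]
enqueue(61): [15, 45, 36, 71, 13, 88, 61]
enqueue(24): [15, 45, 36, 71, 13, 88, 61, 24]
enqueue(88): [15, 45, 36, 71, 13, 88, 61, 24, 88]

Answer: 15 45 36 71 13 88 61 24 88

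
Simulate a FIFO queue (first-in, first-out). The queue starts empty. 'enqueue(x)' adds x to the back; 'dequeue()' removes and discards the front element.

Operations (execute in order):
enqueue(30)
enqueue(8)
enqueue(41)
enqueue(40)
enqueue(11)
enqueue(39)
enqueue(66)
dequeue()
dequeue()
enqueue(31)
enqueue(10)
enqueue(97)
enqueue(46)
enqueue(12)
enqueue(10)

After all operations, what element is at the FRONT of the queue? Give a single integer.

Answer: 41

Derivation:
enqueue(30): queue = [30]
enqueue(8): queue = [30, 8]
enqueue(41): queue = [30, 8, 41]
enqueue(40): queue = [30, 8, 41, 40]
enqueue(11): queue = [30, 8, 41, 40, 11]
enqueue(39): queue = [30, 8, 41, 40, 11, 39]
enqueue(66): queue = [30, 8, 41, 40, 11, 39, 66]
dequeue(): queue = [8, 41, 40, 11, 39, 66]
dequeue(): queue = [41, 40, 11, 39, 66]
enqueue(31): queue = [41, 40, 11, 39, 66, 31]
enqueue(10): queue = [41, 40, 11, 39, 66, 31, 10]
enqueue(97): queue = [41, 40, 11, 39, 66, 31, 10, 97]
enqueue(46): queue = [41, 40, 11, 39, 66, 31, 10, 97, 46]
enqueue(12): queue = [41, 40, 11, 39, 66, 31, 10, 97, 46, 12]
enqueue(10): queue = [41, 40, 11, 39, 66, 31, 10, 97, 46, 12, 10]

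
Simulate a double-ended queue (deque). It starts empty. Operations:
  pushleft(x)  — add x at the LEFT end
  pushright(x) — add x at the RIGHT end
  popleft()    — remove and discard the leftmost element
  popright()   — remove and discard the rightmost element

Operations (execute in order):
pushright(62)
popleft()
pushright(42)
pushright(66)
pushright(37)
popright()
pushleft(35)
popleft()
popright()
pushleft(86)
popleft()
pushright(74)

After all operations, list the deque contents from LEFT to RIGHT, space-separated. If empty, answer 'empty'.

Answer: 42 74

Derivation:
pushright(62): [62]
popleft(): []
pushright(42): [42]
pushright(66): [42, 66]
pushright(37): [42, 66, 37]
popright(): [42, 66]
pushleft(35): [35, 42, 66]
popleft(): [42, 66]
popright(): [42]
pushleft(86): [86, 42]
popleft(): [42]
pushright(74): [42, 74]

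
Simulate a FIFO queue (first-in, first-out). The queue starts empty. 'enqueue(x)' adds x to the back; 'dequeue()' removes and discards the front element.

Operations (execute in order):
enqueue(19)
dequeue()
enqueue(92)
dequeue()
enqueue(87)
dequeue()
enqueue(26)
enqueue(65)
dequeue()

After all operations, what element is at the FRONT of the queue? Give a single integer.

enqueue(19): queue = [19]
dequeue(): queue = []
enqueue(92): queue = [92]
dequeue(): queue = []
enqueue(87): queue = [87]
dequeue(): queue = []
enqueue(26): queue = [26]
enqueue(65): queue = [26, 65]
dequeue(): queue = [65]

Answer: 65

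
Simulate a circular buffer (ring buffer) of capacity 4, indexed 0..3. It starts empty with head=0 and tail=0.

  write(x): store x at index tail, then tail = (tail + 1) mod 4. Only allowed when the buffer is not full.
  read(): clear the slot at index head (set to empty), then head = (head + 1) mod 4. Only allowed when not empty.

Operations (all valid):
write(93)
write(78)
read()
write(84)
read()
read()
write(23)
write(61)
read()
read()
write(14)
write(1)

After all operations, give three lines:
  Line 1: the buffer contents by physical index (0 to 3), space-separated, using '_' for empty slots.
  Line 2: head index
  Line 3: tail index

write(93): buf=[93 _ _ _], head=0, tail=1, size=1
write(78): buf=[93 78 _ _], head=0, tail=2, size=2
read(): buf=[_ 78 _ _], head=1, tail=2, size=1
write(84): buf=[_ 78 84 _], head=1, tail=3, size=2
read(): buf=[_ _ 84 _], head=2, tail=3, size=1
read(): buf=[_ _ _ _], head=3, tail=3, size=0
write(23): buf=[_ _ _ 23], head=3, tail=0, size=1
write(61): buf=[61 _ _ 23], head=3, tail=1, size=2
read(): buf=[61 _ _ _], head=0, tail=1, size=1
read(): buf=[_ _ _ _], head=1, tail=1, size=0
write(14): buf=[_ 14 _ _], head=1, tail=2, size=1
write(1): buf=[_ 14 1 _], head=1, tail=3, size=2

Answer: _ 14 1 _
1
3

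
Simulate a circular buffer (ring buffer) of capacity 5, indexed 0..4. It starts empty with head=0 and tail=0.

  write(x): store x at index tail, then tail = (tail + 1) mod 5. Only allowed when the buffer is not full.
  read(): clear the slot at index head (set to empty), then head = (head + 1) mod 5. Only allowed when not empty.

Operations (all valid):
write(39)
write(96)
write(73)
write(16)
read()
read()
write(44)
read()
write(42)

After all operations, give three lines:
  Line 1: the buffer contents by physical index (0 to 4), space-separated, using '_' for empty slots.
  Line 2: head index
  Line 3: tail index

Answer: 42 _ _ 16 44
3
1

Derivation:
write(39): buf=[39 _ _ _ _], head=0, tail=1, size=1
write(96): buf=[39 96 _ _ _], head=0, tail=2, size=2
write(73): buf=[39 96 73 _ _], head=0, tail=3, size=3
write(16): buf=[39 96 73 16 _], head=0, tail=4, size=4
read(): buf=[_ 96 73 16 _], head=1, tail=4, size=3
read(): buf=[_ _ 73 16 _], head=2, tail=4, size=2
write(44): buf=[_ _ 73 16 44], head=2, tail=0, size=3
read(): buf=[_ _ _ 16 44], head=3, tail=0, size=2
write(42): buf=[42 _ _ 16 44], head=3, tail=1, size=3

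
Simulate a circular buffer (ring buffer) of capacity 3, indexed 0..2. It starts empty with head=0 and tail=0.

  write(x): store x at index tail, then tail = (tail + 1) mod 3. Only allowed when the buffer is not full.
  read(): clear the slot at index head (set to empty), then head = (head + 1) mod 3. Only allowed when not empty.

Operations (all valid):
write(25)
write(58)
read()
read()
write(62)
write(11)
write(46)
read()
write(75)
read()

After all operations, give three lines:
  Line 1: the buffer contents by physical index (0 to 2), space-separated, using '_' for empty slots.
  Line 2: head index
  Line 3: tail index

write(25): buf=[25 _ _], head=0, tail=1, size=1
write(58): buf=[25 58 _], head=0, tail=2, size=2
read(): buf=[_ 58 _], head=1, tail=2, size=1
read(): buf=[_ _ _], head=2, tail=2, size=0
write(62): buf=[_ _ 62], head=2, tail=0, size=1
write(11): buf=[11 _ 62], head=2, tail=1, size=2
write(46): buf=[11 46 62], head=2, tail=2, size=3
read(): buf=[11 46 _], head=0, tail=2, size=2
write(75): buf=[11 46 75], head=0, tail=0, size=3
read(): buf=[_ 46 75], head=1, tail=0, size=2

Answer: _ 46 75
1
0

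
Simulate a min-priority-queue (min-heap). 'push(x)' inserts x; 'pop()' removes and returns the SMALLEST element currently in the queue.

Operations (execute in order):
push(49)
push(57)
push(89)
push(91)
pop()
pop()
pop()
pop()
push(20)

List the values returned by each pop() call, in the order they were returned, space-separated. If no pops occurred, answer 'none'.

Answer: 49 57 89 91

Derivation:
push(49): heap contents = [49]
push(57): heap contents = [49, 57]
push(89): heap contents = [49, 57, 89]
push(91): heap contents = [49, 57, 89, 91]
pop() → 49: heap contents = [57, 89, 91]
pop() → 57: heap contents = [89, 91]
pop() → 89: heap contents = [91]
pop() → 91: heap contents = []
push(20): heap contents = [20]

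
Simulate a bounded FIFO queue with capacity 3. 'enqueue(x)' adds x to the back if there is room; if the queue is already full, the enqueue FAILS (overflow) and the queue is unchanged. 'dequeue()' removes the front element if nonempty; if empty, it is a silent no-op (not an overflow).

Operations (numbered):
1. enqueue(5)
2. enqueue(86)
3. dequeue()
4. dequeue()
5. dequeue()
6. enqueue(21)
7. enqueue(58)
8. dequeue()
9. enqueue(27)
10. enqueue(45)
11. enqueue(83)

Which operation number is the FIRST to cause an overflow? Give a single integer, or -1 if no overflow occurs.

Answer: 11

Derivation:
1. enqueue(5): size=1
2. enqueue(86): size=2
3. dequeue(): size=1
4. dequeue(): size=0
5. dequeue(): empty, no-op, size=0
6. enqueue(21): size=1
7. enqueue(58): size=2
8. dequeue(): size=1
9. enqueue(27): size=2
10. enqueue(45): size=3
11. enqueue(83): size=3=cap → OVERFLOW (fail)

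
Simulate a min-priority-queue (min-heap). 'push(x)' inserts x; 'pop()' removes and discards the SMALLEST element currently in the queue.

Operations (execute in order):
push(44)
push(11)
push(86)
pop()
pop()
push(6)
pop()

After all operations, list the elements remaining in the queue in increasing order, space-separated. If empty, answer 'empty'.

push(44): heap contents = [44]
push(11): heap contents = [11, 44]
push(86): heap contents = [11, 44, 86]
pop() → 11: heap contents = [44, 86]
pop() → 44: heap contents = [86]
push(6): heap contents = [6, 86]
pop() → 6: heap contents = [86]

Answer: 86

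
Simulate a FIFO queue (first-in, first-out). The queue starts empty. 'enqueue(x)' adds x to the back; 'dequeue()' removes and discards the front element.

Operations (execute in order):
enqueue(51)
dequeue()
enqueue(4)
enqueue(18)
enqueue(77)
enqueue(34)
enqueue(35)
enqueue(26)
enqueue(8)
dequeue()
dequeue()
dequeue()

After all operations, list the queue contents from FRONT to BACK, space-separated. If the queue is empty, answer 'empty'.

Answer: 34 35 26 8

Derivation:
enqueue(51): [51]
dequeue(): []
enqueue(4): [4]
enqueue(18): [4, 18]
enqueue(77): [4, 18, 77]
enqueue(34): [4, 18, 77, 34]
enqueue(35): [4, 18, 77, 34, 35]
enqueue(26): [4, 18, 77, 34, 35, 26]
enqueue(8): [4, 18, 77, 34, 35, 26, 8]
dequeue(): [18, 77, 34, 35, 26, 8]
dequeue(): [77, 34, 35, 26, 8]
dequeue(): [34, 35, 26, 8]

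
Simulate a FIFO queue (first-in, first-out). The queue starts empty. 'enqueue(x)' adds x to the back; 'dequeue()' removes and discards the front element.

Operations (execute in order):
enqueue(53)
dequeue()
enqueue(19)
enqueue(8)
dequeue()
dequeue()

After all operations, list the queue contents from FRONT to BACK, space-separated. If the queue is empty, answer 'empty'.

enqueue(53): [53]
dequeue(): []
enqueue(19): [19]
enqueue(8): [19, 8]
dequeue(): [8]
dequeue(): []

Answer: empty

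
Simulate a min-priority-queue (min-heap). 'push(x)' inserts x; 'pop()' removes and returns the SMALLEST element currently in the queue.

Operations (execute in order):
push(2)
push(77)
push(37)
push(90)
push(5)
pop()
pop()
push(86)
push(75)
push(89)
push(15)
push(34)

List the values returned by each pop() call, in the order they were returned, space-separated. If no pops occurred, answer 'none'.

Answer: 2 5

Derivation:
push(2): heap contents = [2]
push(77): heap contents = [2, 77]
push(37): heap contents = [2, 37, 77]
push(90): heap contents = [2, 37, 77, 90]
push(5): heap contents = [2, 5, 37, 77, 90]
pop() → 2: heap contents = [5, 37, 77, 90]
pop() → 5: heap contents = [37, 77, 90]
push(86): heap contents = [37, 77, 86, 90]
push(75): heap contents = [37, 75, 77, 86, 90]
push(89): heap contents = [37, 75, 77, 86, 89, 90]
push(15): heap contents = [15, 37, 75, 77, 86, 89, 90]
push(34): heap contents = [15, 34, 37, 75, 77, 86, 89, 90]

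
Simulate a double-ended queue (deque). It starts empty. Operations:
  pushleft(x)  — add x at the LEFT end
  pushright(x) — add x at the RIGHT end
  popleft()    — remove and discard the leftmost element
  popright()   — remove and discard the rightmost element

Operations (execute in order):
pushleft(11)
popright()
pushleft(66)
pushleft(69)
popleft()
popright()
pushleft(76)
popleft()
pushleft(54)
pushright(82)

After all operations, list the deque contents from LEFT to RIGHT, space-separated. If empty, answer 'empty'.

pushleft(11): [11]
popright(): []
pushleft(66): [66]
pushleft(69): [69, 66]
popleft(): [66]
popright(): []
pushleft(76): [76]
popleft(): []
pushleft(54): [54]
pushright(82): [54, 82]

Answer: 54 82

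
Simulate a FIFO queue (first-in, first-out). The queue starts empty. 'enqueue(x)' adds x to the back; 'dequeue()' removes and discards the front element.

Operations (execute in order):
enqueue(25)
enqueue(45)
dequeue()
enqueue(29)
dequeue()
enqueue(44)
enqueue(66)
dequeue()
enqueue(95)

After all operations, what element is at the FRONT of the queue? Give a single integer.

Answer: 44

Derivation:
enqueue(25): queue = [25]
enqueue(45): queue = [25, 45]
dequeue(): queue = [45]
enqueue(29): queue = [45, 29]
dequeue(): queue = [29]
enqueue(44): queue = [29, 44]
enqueue(66): queue = [29, 44, 66]
dequeue(): queue = [44, 66]
enqueue(95): queue = [44, 66, 95]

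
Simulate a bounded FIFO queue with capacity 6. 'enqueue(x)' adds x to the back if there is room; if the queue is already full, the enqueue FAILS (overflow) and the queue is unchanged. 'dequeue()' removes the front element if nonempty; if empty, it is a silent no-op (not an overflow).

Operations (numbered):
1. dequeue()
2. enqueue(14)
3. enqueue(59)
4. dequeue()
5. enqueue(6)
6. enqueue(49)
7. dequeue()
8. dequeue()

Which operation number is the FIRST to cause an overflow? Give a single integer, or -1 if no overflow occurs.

1. dequeue(): empty, no-op, size=0
2. enqueue(14): size=1
3. enqueue(59): size=2
4. dequeue(): size=1
5. enqueue(6): size=2
6. enqueue(49): size=3
7. dequeue(): size=2
8. dequeue(): size=1

Answer: -1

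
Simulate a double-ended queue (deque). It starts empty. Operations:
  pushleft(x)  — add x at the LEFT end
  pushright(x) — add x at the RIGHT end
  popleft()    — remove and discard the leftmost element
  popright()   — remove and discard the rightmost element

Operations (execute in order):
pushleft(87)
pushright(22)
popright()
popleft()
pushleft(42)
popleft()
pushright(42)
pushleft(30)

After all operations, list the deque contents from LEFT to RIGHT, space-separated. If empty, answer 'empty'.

Answer: 30 42

Derivation:
pushleft(87): [87]
pushright(22): [87, 22]
popright(): [87]
popleft(): []
pushleft(42): [42]
popleft(): []
pushright(42): [42]
pushleft(30): [30, 42]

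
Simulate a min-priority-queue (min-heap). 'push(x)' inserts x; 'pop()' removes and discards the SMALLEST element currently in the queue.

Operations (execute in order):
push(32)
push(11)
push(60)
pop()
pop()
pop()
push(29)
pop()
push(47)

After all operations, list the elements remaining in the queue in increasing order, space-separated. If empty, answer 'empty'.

Answer: 47

Derivation:
push(32): heap contents = [32]
push(11): heap contents = [11, 32]
push(60): heap contents = [11, 32, 60]
pop() → 11: heap contents = [32, 60]
pop() → 32: heap contents = [60]
pop() → 60: heap contents = []
push(29): heap contents = [29]
pop() → 29: heap contents = []
push(47): heap contents = [47]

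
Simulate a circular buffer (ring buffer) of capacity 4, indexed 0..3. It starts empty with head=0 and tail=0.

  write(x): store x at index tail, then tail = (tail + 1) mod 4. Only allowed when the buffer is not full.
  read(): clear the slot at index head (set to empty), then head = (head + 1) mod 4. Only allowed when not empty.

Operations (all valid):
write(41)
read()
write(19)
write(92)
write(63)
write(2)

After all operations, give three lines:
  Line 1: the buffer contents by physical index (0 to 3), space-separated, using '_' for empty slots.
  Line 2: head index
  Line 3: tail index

Answer: 2 19 92 63
1
1

Derivation:
write(41): buf=[41 _ _ _], head=0, tail=1, size=1
read(): buf=[_ _ _ _], head=1, tail=1, size=0
write(19): buf=[_ 19 _ _], head=1, tail=2, size=1
write(92): buf=[_ 19 92 _], head=1, tail=3, size=2
write(63): buf=[_ 19 92 63], head=1, tail=0, size=3
write(2): buf=[2 19 92 63], head=1, tail=1, size=4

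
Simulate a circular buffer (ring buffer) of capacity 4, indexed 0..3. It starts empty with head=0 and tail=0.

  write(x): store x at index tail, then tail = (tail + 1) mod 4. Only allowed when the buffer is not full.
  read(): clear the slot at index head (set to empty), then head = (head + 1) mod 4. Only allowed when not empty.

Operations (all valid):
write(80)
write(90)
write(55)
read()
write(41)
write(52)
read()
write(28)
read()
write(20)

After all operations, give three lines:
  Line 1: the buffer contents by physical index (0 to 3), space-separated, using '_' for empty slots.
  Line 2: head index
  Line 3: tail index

write(80): buf=[80 _ _ _], head=0, tail=1, size=1
write(90): buf=[80 90 _ _], head=0, tail=2, size=2
write(55): buf=[80 90 55 _], head=0, tail=3, size=3
read(): buf=[_ 90 55 _], head=1, tail=3, size=2
write(41): buf=[_ 90 55 41], head=1, tail=0, size=3
write(52): buf=[52 90 55 41], head=1, tail=1, size=4
read(): buf=[52 _ 55 41], head=2, tail=1, size=3
write(28): buf=[52 28 55 41], head=2, tail=2, size=4
read(): buf=[52 28 _ 41], head=3, tail=2, size=3
write(20): buf=[52 28 20 41], head=3, tail=3, size=4

Answer: 52 28 20 41
3
3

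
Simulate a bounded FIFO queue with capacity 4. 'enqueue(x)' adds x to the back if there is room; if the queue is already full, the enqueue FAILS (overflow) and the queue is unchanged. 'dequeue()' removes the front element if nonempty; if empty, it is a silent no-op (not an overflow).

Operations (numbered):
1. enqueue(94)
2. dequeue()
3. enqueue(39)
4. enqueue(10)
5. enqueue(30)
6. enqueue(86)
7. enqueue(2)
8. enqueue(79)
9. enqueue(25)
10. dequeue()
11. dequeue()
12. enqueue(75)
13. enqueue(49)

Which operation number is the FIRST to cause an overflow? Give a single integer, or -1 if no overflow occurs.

Answer: 7

Derivation:
1. enqueue(94): size=1
2. dequeue(): size=0
3. enqueue(39): size=1
4. enqueue(10): size=2
5. enqueue(30): size=3
6. enqueue(86): size=4
7. enqueue(2): size=4=cap → OVERFLOW (fail)
8. enqueue(79): size=4=cap → OVERFLOW (fail)
9. enqueue(25): size=4=cap → OVERFLOW (fail)
10. dequeue(): size=3
11. dequeue(): size=2
12. enqueue(75): size=3
13. enqueue(49): size=4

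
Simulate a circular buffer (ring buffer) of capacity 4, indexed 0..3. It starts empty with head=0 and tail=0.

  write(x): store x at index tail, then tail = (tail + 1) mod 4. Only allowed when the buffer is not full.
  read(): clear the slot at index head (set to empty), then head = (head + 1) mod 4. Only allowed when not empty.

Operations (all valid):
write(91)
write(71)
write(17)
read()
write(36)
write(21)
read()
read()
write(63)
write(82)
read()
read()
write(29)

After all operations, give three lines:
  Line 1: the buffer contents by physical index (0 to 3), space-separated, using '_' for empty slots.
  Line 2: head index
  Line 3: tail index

write(91): buf=[91 _ _ _], head=0, tail=1, size=1
write(71): buf=[91 71 _ _], head=0, tail=2, size=2
write(17): buf=[91 71 17 _], head=0, tail=3, size=3
read(): buf=[_ 71 17 _], head=1, tail=3, size=2
write(36): buf=[_ 71 17 36], head=1, tail=0, size=3
write(21): buf=[21 71 17 36], head=1, tail=1, size=4
read(): buf=[21 _ 17 36], head=2, tail=1, size=3
read(): buf=[21 _ _ 36], head=3, tail=1, size=2
write(63): buf=[21 63 _ 36], head=3, tail=2, size=3
write(82): buf=[21 63 82 36], head=3, tail=3, size=4
read(): buf=[21 63 82 _], head=0, tail=3, size=3
read(): buf=[_ 63 82 _], head=1, tail=3, size=2
write(29): buf=[_ 63 82 29], head=1, tail=0, size=3

Answer: _ 63 82 29
1
0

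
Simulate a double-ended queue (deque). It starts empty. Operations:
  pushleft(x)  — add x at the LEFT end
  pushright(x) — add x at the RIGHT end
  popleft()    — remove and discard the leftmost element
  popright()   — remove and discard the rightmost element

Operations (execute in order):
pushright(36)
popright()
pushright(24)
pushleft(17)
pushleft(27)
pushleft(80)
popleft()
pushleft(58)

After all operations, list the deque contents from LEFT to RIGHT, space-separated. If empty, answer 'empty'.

Answer: 58 27 17 24

Derivation:
pushright(36): [36]
popright(): []
pushright(24): [24]
pushleft(17): [17, 24]
pushleft(27): [27, 17, 24]
pushleft(80): [80, 27, 17, 24]
popleft(): [27, 17, 24]
pushleft(58): [58, 27, 17, 24]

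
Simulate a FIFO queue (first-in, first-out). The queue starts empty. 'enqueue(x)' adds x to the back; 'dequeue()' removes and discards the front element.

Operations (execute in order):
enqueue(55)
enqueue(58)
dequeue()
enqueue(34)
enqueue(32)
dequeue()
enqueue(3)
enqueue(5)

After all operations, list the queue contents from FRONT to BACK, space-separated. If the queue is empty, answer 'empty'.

Answer: 34 32 3 5

Derivation:
enqueue(55): [55]
enqueue(58): [55, 58]
dequeue(): [58]
enqueue(34): [58, 34]
enqueue(32): [58, 34, 32]
dequeue(): [34, 32]
enqueue(3): [34, 32, 3]
enqueue(5): [34, 32, 3, 5]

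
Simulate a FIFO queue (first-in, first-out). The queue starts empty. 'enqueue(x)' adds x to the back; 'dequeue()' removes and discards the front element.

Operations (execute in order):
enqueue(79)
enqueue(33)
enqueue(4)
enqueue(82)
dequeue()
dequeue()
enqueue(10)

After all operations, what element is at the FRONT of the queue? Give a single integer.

Answer: 4

Derivation:
enqueue(79): queue = [79]
enqueue(33): queue = [79, 33]
enqueue(4): queue = [79, 33, 4]
enqueue(82): queue = [79, 33, 4, 82]
dequeue(): queue = [33, 4, 82]
dequeue(): queue = [4, 82]
enqueue(10): queue = [4, 82, 10]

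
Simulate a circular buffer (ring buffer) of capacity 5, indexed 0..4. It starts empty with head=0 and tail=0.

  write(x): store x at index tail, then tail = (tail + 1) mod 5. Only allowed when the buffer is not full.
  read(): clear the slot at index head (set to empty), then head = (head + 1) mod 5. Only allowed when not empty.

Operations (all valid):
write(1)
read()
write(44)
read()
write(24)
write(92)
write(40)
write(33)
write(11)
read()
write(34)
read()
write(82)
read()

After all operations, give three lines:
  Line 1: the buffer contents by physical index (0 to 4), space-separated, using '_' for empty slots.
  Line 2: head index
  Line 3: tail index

write(1): buf=[1 _ _ _ _], head=0, tail=1, size=1
read(): buf=[_ _ _ _ _], head=1, tail=1, size=0
write(44): buf=[_ 44 _ _ _], head=1, tail=2, size=1
read(): buf=[_ _ _ _ _], head=2, tail=2, size=0
write(24): buf=[_ _ 24 _ _], head=2, tail=3, size=1
write(92): buf=[_ _ 24 92 _], head=2, tail=4, size=2
write(40): buf=[_ _ 24 92 40], head=2, tail=0, size=3
write(33): buf=[33 _ 24 92 40], head=2, tail=1, size=4
write(11): buf=[33 11 24 92 40], head=2, tail=2, size=5
read(): buf=[33 11 _ 92 40], head=3, tail=2, size=4
write(34): buf=[33 11 34 92 40], head=3, tail=3, size=5
read(): buf=[33 11 34 _ 40], head=4, tail=3, size=4
write(82): buf=[33 11 34 82 40], head=4, tail=4, size=5
read(): buf=[33 11 34 82 _], head=0, tail=4, size=4

Answer: 33 11 34 82 _
0
4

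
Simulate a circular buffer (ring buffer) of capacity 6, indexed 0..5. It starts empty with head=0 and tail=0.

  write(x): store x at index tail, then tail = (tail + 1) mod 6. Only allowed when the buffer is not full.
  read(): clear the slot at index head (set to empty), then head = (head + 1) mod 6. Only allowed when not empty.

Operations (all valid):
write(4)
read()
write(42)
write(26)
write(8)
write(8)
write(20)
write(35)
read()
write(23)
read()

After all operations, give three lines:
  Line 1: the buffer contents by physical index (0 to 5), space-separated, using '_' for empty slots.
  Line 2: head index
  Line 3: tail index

write(4): buf=[4 _ _ _ _ _], head=0, tail=1, size=1
read(): buf=[_ _ _ _ _ _], head=1, tail=1, size=0
write(42): buf=[_ 42 _ _ _ _], head=1, tail=2, size=1
write(26): buf=[_ 42 26 _ _ _], head=1, tail=3, size=2
write(8): buf=[_ 42 26 8 _ _], head=1, tail=4, size=3
write(8): buf=[_ 42 26 8 8 _], head=1, tail=5, size=4
write(20): buf=[_ 42 26 8 8 20], head=1, tail=0, size=5
write(35): buf=[35 42 26 8 8 20], head=1, tail=1, size=6
read(): buf=[35 _ 26 8 8 20], head=2, tail=1, size=5
write(23): buf=[35 23 26 8 8 20], head=2, tail=2, size=6
read(): buf=[35 23 _ 8 8 20], head=3, tail=2, size=5

Answer: 35 23 _ 8 8 20
3
2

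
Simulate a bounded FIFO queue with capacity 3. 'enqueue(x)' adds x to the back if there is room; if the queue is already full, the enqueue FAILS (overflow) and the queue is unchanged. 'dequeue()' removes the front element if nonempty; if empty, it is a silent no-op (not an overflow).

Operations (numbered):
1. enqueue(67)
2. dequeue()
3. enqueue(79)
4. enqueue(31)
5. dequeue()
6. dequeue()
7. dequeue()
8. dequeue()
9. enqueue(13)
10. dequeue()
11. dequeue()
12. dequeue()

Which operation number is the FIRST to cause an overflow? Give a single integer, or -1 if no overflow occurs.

Answer: -1

Derivation:
1. enqueue(67): size=1
2. dequeue(): size=0
3. enqueue(79): size=1
4. enqueue(31): size=2
5. dequeue(): size=1
6. dequeue(): size=0
7. dequeue(): empty, no-op, size=0
8. dequeue(): empty, no-op, size=0
9. enqueue(13): size=1
10. dequeue(): size=0
11. dequeue(): empty, no-op, size=0
12. dequeue(): empty, no-op, size=0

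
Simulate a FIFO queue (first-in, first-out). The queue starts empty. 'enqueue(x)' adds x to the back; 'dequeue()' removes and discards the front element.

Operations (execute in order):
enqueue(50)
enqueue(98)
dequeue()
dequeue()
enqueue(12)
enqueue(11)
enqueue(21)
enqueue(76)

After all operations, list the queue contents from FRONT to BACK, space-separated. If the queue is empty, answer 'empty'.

Answer: 12 11 21 76

Derivation:
enqueue(50): [50]
enqueue(98): [50, 98]
dequeue(): [98]
dequeue(): []
enqueue(12): [12]
enqueue(11): [12, 11]
enqueue(21): [12, 11, 21]
enqueue(76): [12, 11, 21, 76]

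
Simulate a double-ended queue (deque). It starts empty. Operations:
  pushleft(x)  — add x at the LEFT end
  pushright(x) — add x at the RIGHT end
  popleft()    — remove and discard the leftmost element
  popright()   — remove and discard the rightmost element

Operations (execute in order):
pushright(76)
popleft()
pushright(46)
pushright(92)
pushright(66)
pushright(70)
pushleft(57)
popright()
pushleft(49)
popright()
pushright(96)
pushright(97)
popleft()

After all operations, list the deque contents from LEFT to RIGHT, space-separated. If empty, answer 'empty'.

pushright(76): [76]
popleft(): []
pushright(46): [46]
pushright(92): [46, 92]
pushright(66): [46, 92, 66]
pushright(70): [46, 92, 66, 70]
pushleft(57): [57, 46, 92, 66, 70]
popright(): [57, 46, 92, 66]
pushleft(49): [49, 57, 46, 92, 66]
popright(): [49, 57, 46, 92]
pushright(96): [49, 57, 46, 92, 96]
pushright(97): [49, 57, 46, 92, 96, 97]
popleft(): [57, 46, 92, 96, 97]

Answer: 57 46 92 96 97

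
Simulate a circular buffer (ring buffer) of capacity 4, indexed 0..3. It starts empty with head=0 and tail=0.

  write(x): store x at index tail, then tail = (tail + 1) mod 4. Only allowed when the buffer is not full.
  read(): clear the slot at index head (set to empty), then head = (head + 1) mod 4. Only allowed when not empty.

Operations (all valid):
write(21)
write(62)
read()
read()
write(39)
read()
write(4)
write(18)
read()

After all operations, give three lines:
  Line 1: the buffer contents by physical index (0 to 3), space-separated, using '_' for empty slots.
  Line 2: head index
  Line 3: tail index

Answer: 18 _ _ _
0
1

Derivation:
write(21): buf=[21 _ _ _], head=0, tail=1, size=1
write(62): buf=[21 62 _ _], head=0, tail=2, size=2
read(): buf=[_ 62 _ _], head=1, tail=2, size=1
read(): buf=[_ _ _ _], head=2, tail=2, size=0
write(39): buf=[_ _ 39 _], head=2, tail=3, size=1
read(): buf=[_ _ _ _], head=3, tail=3, size=0
write(4): buf=[_ _ _ 4], head=3, tail=0, size=1
write(18): buf=[18 _ _ 4], head=3, tail=1, size=2
read(): buf=[18 _ _ _], head=0, tail=1, size=1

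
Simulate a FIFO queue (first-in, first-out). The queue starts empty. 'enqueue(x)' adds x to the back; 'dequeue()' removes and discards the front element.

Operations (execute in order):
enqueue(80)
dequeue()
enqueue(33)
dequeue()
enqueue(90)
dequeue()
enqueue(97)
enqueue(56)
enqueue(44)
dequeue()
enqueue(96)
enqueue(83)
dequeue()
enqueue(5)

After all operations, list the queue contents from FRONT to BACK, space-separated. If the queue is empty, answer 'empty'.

enqueue(80): [80]
dequeue(): []
enqueue(33): [33]
dequeue(): []
enqueue(90): [90]
dequeue(): []
enqueue(97): [97]
enqueue(56): [97, 56]
enqueue(44): [97, 56, 44]
dequeue(): [56, 44]
enqueue(96): [56, 44, 96]
enqueue(83): [56, 44, 96, 83]
dequeue(): [44, 96, 83]
enqueue(5): [44, 96, 83, 5]

Answer: 44 96 83 5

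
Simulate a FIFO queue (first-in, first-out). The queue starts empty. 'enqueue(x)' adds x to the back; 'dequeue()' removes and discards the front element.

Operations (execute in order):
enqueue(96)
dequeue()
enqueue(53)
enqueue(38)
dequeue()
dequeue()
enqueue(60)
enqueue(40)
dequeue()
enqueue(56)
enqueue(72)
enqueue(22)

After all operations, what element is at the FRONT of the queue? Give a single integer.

enqueue(96): queue = [96]
dequeue(): queue = []
enqueue(53): queue = [53]
enqueue(38): queue = [53, 38]
dequeue(): queue = [38]
dequeue(): queue = []
enqueue(60): queue = [60]
enqueue(40): queue = [60, 40]
dequeue(): queue = [40]
enqueue(56): queue = [40, 56]
enqueue(72): queue = [40, 56, 72]
enqueue(22): queue = [40, 56, 72, 22]

Answer: 40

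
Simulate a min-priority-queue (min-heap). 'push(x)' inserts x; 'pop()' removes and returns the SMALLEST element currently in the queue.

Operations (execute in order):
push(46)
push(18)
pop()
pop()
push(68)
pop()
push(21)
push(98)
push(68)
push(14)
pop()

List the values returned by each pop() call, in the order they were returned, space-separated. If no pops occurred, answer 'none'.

Answer: 18 46 68 14

Derivation:
push(46): heap contents = [46]
push(18): heap contents = [18, 46]
pop() → 18: heap contents = [46]
pop() → 46: heap contents = []
push(68): heap contents = [68]
pop() → 68: heap contents = []
push(21): heap contents = [21]
push(98): heap contents = [21, 98]
push(68): heap contents = [21, 68, 98]
push(14): heap contents = [14, 21, 68, 98]
pop() → 14: heap contents = [21, 68, 98]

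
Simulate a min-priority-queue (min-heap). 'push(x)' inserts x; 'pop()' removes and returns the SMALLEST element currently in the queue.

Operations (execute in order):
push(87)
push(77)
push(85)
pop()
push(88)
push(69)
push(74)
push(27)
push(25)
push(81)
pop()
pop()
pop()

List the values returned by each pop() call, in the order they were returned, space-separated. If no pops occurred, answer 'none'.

push(87): heap contents = [87]
push(77): heap contents = [77, 87]
push(85): heap contents = [77, 85, 87]
pop() → 77: heap contents = [85, 87]
push(88): heap contents = [85, 87, 88]
push(69): heap contents = [69, 85, 87, 88]
push(74): heap contents = [69, 74, 85, 87, 88]
push(27): heap contents = [27, 69, 74, 85, 87, 88]
push(25): heap contents = [25, 27, 69, 74, 85, 87, 88]
push(81): heap contents = [25, 27, 69, 74, 81, 85, 87, 88]
pop() → 25: heap contents = [27, 69, 74, 81, 85, 87, 88]
pop() → 27: heap contents = [69, 74, 81, 85, 87, 88]
pop() → 69: heap contents = [74, 81, 85, 87, 88]

Answer: 77 25 27 69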